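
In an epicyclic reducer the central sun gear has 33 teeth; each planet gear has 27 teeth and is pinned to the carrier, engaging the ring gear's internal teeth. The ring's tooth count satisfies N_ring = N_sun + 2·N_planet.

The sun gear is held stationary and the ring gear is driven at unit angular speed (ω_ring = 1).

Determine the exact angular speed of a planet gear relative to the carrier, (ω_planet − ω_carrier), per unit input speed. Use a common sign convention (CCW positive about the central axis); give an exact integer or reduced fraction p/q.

319/360

N_ring = 33 + 2·27 = 87
33(ω_s−ω_c) = −87(ω_r−ω_c),  ω_s=0, ω_r=1
33(0−ω_c) = −87(1−ω_c)  ⇒  120ω_c = 87  ⇒  ω_c = 29/40
sun–planet: 33·(0−29/40) = −27·(ω_p−ω_c)  ⇒  ω_p−ω_c = −(33/27)·(-29/40) = 319/360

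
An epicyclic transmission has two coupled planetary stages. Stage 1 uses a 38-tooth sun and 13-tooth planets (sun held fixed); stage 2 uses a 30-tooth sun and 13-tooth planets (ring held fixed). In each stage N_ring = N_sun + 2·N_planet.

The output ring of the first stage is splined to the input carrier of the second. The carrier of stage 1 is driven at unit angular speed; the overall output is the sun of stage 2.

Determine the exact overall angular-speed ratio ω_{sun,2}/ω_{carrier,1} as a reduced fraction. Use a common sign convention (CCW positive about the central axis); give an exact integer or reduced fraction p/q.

731/160

Stage 1: N_ring = 38 + 2·13 = 64
Stage 1: 38(ω_s−ω_c) = −64(ω_r−ω_c),  ω_s=0, ω_c=1
Stage 1: ω_r = 1 − (38/64)(0−1) = 51/32
  ⇒ ω_r¹/ω_c¹ = 51/32
Stage 2: N_ring = 30 + 2·13 = 56
Stage 2: 30(ω_s−ω_c) = −56(ω_r−ω_c),  ω_r=0, ω_c=1
Stage 2: ω_s = 1 − (56/30)(0−1) = 43/15
  ⇒ ω_s²/ω_c² = 43/15
Coupling ω_c² = ω_r¹ ⇒ overall = 51/32 × 43/15 = 731/160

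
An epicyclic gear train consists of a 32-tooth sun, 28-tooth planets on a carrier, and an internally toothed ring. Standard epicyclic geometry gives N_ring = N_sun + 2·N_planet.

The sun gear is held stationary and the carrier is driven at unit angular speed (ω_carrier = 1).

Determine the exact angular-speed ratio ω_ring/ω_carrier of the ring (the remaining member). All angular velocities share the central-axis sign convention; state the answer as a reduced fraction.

N_ring = 32 + 2·28 = 88
32(ω_s−ω_c) = −88(ω_r−ω_c),  ω_s=0, ω_c=1
ω_r = 1 − (32/88)(0−1) = 15/11
ω_r/ω_c = 15/11

15/11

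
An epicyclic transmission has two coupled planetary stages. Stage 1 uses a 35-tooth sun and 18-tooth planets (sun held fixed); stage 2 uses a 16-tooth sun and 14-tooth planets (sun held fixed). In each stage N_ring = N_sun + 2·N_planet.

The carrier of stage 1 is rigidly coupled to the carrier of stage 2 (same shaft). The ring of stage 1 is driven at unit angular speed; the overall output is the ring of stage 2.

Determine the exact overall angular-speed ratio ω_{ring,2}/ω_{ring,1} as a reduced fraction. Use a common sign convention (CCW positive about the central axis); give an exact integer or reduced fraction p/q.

Stage 1: N_ring = 35 + 2·18 = 71
Stage 1: 35(ω_s−ω_c) = −71(ω_r−ω_c),  ω_s=0, ω_r=1
Stage 1: 35(0−ω_c) = −71(1−ω_c)  ⇒  106ω_c = 71  ⇒  ω_c = 71/106
  ⇒ ω_c¹/ω_r¹ = 71/106
Stage 2: N_ring = 16 + 2·14 = 44
Stage 2: 16(ω_s−ω_c) = −44(ω_r−ω_c),  ω_s=0, ω_c=1
Stage 2: ω_r = 1 − (16/44)(0−1) = 15/11
  ⇒ ω_r²/ω_c² = 15/11
Coupling ω_c² = ω_c¹ ⇒ overall = 71/106 × 15/11 = 1065/1166

1065/1166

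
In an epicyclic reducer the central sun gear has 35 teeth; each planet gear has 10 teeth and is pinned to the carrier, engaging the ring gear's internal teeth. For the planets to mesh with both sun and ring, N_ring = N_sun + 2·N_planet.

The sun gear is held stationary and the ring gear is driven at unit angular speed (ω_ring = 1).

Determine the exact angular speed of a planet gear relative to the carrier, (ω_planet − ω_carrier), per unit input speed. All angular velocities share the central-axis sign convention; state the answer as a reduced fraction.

77/36

N_ring = 35 + 2·10 = 55
35(ω_s−ω_c) = −55(ω_r−ω_c),  ω_s=0, ω_r=1
35(0−ω_c) = −55(1−ω_c)  ⇒  90ω_c = 55  ⇒  ω_c = 11/18
sun–planet: 35·(0−11/18) = −10·(ω_p−ω_c)  ⇒  ω_p−ω_c = −(35/10)·(-11/18) = 77/36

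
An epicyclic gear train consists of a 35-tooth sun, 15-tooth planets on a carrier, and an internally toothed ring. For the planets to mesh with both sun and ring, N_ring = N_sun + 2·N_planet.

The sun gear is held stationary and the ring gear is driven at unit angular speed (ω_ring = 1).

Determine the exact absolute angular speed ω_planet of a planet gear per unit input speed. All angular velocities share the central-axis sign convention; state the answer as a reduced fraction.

13/6

N_ring = 35 + 2·15 = 65
35(ω_s−ω_c) = −65(ω_r−ω_c),  ω_s=0, ω_r=1
35(0−ω_c) = −65(1−ω_c)  ⇒  100ω_c = 65  ⇒  ω_c = 13/20
sun–planet: 35·(0−13/20) = −15·(ω_p−ω_c)  ⇒  ω_p−ω_c = −(35/15)·(-13/20) = 91/60
ω_p = 13/20 + 91/60 = 13/6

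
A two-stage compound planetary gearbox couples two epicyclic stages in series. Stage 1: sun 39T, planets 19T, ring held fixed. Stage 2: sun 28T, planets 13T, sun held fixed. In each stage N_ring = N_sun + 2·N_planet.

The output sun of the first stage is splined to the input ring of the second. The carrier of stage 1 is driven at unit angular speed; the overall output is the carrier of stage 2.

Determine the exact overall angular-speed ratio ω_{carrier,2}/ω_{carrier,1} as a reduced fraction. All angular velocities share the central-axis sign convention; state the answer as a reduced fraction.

1044/533

Stage 1: N_ring = 39 + 2·19 = 77
Stage 1: 39(ω_s−ω_c) = −77(ω_r−ω_c),  ω_r=0, ω_c=1
Stage 1: ω_s = 1 − (77/39)(0−1) = 116/39
  ⇒ ω_s¹/ω_c¹ = 116/39
Stage 2: N_ring = 28 + 2·13 = 54
Stage 2: 28(ω_s−ω_c) = −54(ω_r−ω_c),  ω_s=0, ω_r=1
Stage 2: 28(0−ω_c) = −54(1−ω_c)  ⇒  82ω_c = 54  ⇒  ω_c = 27/41
  ⇒ ω_c²/ω_r² = 27/41
Coupling ω_r² = ω_s¹ ⇒ overall = 116/39 × 27/41 = 1044/533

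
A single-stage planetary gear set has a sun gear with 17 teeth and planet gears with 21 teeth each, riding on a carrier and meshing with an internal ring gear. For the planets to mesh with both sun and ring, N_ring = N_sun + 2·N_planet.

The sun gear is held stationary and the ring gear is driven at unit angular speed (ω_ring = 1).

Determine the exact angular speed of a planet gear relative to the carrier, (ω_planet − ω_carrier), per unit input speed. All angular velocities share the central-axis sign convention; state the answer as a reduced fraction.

1003/1596

N_ring = 17 + 2·21 = 59
17(ω_s−ω_c) = −59(ω_r−ω_c),  ω_s=0, ω_r=1
17(0−ω_c) = −59(1−ω_c)  ⇒  76ω_c = 59  ⇒  ω_c = 59/76
sun–planet: 17·(0−59/76) = −21·(ω_p−ω_c)  ⇒  ω_p−ω_c = −(17/21)·(-59/76) = 1003/1596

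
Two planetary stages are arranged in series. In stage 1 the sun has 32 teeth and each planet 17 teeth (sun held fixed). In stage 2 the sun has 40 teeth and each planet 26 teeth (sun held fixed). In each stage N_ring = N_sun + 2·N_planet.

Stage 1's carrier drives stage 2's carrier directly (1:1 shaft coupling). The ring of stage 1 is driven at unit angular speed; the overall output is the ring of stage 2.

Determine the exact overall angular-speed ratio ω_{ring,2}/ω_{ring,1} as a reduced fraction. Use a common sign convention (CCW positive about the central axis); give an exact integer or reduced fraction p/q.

1089/1127

Stage 1: N_ring = 32 + 2·17 = 66
Stage 1: 32(ω_s−ω_c) = −66(ω_r−ω_c),  ω_s=0, ω_r=1
Stage 1: 32(0−ω_c) = −66(1−ω_c)  ⇒  98ω_c = 66  ⇒  ω_c = 33/49
  ⇒ ω_c¹/ω_r¹ = 33/49
Stage 2: N_ring = 40 + 2·26 = 92
Stage 2: 40(ω_s−ω_c) = −92(ω_r−ω_c),  ω_s=0, ω_c=1
Stage 2: ω_r = 1 − (40/92)(0−1) = 33/23
  ⇒ ω_r²/ω_c² = 33/23
Coupling ω_c² = ω_c¹ ⇒ overall = 33/49 × 33/23 = 1089/1127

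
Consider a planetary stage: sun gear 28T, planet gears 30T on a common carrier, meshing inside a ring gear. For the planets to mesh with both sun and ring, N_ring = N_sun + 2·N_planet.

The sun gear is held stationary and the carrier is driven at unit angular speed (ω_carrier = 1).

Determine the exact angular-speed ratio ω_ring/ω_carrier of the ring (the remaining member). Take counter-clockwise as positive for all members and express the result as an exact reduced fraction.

N_ring = 28 + 2·30 = 88
28(ω_s−ω_c) = −88(ω_r−ω_c),  ω_s=0, ω_c=1
ω_r = 1 − (28/88)(0−1) = 29/22
ω_r/ω_c = 29/22

29/22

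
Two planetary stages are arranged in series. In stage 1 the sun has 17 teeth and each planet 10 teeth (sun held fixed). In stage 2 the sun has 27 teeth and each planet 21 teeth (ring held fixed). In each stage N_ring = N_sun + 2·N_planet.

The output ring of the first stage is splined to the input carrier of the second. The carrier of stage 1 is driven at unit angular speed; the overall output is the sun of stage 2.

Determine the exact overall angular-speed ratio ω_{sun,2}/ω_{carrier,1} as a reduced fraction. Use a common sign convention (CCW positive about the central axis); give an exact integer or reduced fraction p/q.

192/37

Stage 1: N_ring = 17 + 2·10 = 37
Stage 1: 17(ω_s−ω_c) = −37(ω_r−ω_c),  ω_s=0, ω_c=1
Stage 1: ω_r = 1 − (17/37)(0−1) = 54/37
  ⇒ ω_r¹/ω_c¹ = 54/37
Stage 2: N_ring = 27 + 2·21 = 69
Stage 2: 27(ω_s−ω_c) = −69(ω_r−ω_c),  ω_r=0, ω_c=1
Stage 2: ω_s = 1 − (69/27)(0−1) = 32/9
  ⇒ ω_s²/ω_c² = 32/9
Coupling ω_c² = ω_r¹ ⇒ overall = 54/37 × 32/9 = 192/37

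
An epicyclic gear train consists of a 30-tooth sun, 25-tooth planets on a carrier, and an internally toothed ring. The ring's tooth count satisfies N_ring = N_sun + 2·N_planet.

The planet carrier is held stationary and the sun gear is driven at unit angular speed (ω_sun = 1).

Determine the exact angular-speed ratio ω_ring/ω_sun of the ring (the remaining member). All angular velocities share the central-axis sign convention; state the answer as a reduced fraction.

N_ring = 30 + 2·25 = 80
30(ω_s−ω_c) = −80(ω_r−ω_c),  ω_c=0, ω_s=1
ω_r = 0 − (30/80)(1−0) = -3/8
ω_r/ω_s = -3/8

-3/8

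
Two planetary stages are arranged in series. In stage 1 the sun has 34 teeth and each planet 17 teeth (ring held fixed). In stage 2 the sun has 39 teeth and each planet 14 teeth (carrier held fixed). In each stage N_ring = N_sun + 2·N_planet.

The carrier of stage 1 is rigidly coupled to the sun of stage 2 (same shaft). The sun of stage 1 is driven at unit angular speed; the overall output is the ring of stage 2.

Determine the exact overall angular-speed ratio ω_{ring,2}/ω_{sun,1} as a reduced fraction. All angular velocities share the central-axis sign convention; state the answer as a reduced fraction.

Stage 1: N_ring = 34 + 2·17 = 68
Stage 1: 34(ω_s−ω_c) = −68(ω_r−ω_c),  ω_r=0, ω_s=1
Stage 1: 34(1−ω_c) = −68(0−ω_c)  ⇒  102ω_c = 34  ⇒  ω_c = 1/3
  ⇒ ω_c¹/ω_s¹ = 1/3
Stage 2: N_ring = 39 + 2·14 = 67
Stage 2: 39(ω_s−ω_c) = −67(ω_r−ω_c),  ω_c=0, ω_s=1
Stage 2: ω_r = 0 − (39/67)(1−0) = -39/67
  ⇒ ω_r²/ω_s² = -39/67
Coupling ω_s² = ω_c¹ ⇒ overall = 1/3 × -39/67 = -13/67

-13/67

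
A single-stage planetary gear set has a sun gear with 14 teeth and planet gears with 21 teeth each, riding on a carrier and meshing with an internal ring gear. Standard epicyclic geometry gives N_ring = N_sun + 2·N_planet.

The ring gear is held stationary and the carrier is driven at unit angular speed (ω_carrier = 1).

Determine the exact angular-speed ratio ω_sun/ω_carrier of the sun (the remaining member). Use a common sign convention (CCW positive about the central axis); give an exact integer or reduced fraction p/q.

N_ring = 14 + 2·21 = 56
14(ω_s−ω_c) = −56(ω_r−ω_c),  ω_r=0, ω_c=1
ω_s = 1 − (56/14)(0−1) = 5
ω_s/ω_c = 5

5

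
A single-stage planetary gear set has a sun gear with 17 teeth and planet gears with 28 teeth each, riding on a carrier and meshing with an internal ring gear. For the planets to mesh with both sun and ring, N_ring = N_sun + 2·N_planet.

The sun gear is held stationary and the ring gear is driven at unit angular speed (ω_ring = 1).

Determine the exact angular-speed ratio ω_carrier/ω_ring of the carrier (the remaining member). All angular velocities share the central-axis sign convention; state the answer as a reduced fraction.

73/90

N_ring = 17 + 2·28 = 73
17(ω_s−ω_c) = −73(ω_r−ω_c),  ω_s=0, ω_r=1
17(0−ω_c) = −73(1−ω_c)  ⇒  90ω_c = 73  ⇒  ω_c = 73/90
ω_c/ω_r = 73/90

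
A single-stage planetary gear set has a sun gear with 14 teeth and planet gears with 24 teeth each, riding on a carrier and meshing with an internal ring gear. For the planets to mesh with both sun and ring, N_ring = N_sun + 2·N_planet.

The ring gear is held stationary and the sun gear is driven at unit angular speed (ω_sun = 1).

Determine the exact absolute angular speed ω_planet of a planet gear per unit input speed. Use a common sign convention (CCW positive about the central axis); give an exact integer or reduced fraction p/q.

N_ring = 14 + 2·24 = 62
14(ω_s−ω_c) = −62(ω_r−ω_c),  ω_r=0, ω_s=1
14(1−ω_c) = −62(0−ω_c)  ⇒  76ω_c = 14  ⇒  ω_c = 7/38
sun–planet: 14·(1−7/38) = −24·(ω_p−ω_c)  ⇒  ω_p−ω_c = −(14/24)·(31/38) = -217/456
ω_p = 7/38 − 217/456 = -7/24

-7/24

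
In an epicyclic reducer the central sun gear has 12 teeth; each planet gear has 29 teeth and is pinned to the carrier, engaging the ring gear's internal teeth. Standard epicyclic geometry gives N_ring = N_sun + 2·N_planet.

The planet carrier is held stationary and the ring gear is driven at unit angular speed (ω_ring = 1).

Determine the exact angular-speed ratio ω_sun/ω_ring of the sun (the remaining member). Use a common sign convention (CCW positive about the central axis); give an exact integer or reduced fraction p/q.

-35/6

N_ring = 12 + 2·29 = 70
12(ω_s−ω_c) = −70(ω_r−ω_c),  ω_c=0, ω_r=1
ω_s = 0 − (70/12)(1−0) = -35/6
ω_s/ω_r = -35/6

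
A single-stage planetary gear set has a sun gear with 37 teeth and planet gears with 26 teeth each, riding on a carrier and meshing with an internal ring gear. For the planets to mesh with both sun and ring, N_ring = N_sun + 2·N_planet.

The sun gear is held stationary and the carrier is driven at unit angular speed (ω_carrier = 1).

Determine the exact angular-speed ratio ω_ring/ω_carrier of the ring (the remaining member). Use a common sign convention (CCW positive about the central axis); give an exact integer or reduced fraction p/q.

N_ring = 37 + 2·26 = 89
37(ω_s−ω_c) = −89(ω_r−ω_c),  ω_s=0, ω_c=1
ω_r = 1 − (37/89)(0−1) = 126/89
ω_r/ω_c = 126/89

126/89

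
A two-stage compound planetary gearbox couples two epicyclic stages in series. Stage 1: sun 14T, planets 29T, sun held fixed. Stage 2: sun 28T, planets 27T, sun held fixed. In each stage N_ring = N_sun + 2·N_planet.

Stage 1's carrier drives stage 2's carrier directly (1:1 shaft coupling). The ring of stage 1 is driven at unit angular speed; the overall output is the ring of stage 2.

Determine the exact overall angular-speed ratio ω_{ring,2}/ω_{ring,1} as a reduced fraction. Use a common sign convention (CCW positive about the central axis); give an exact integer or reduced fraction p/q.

1980/1763

Stage 1: N_ring = 14 + 2·29 = 72
Stage 1: 14(ω_s−ω_c) = −72(ω_r−ω_c),  ω_s=0, ω_r=1
Stage 1: 14(0−ω_c) = −72(1−ω_c)  ⇒  86ω_c = 72  ⇒  ω_c = 36/43
  ⇒ ω_c¹/ω_r¹ = 36/43
Stage 2: N_ring = 28 + 2·27 = 82
Stage 2: 28(ω_s−ω_c) = −82(ω_r−ω_c),  ω_s=0, ω_c=1
Stage 2: ω_r = 1 − (28/82)(0−1) = 55/41
  ⇒ ω_r²/ω_c² = 55/41
Coupling ω_c² = ω_c¹ ⇒ overall = 36/43 × 55/41 = 1980/1763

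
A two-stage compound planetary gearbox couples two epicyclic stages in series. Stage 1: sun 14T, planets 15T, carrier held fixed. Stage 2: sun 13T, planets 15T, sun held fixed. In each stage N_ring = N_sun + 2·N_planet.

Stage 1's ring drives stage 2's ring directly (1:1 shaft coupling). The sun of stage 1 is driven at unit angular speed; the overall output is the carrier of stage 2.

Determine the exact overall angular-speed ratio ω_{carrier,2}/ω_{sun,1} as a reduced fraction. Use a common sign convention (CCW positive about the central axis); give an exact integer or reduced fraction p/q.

-43/176

Stage 1: N_ring = 14 + 2·15 = 44
Stage 1: 14(ω_s−ω_c) = −44(ω_r−ω_c),  ω_c=0, ω_s=1
Stage 1: ω_r = 0 − (14/44)(1−0) = -7/22
  ⇒ ω_r¹/ω_s¹ = -7/22
Stage 2: N_ring = 13 + 2·15 = 43
Stage 2: 13(ω_s−ω_c) = −43(ω_r−ω_c),  ω_s=0, ω_r=1
Stage 2: 13(0−ω_c) = −43(1−ω_c)  ⇒  56ω_c = 43  ⇒  ω_c = 43/56
  ⇒ ω_c²/ω_r² = 43/56
Coupling ω_r² = ω_r¹ ⇒ overall = -7/22 × 43/56 = -43/176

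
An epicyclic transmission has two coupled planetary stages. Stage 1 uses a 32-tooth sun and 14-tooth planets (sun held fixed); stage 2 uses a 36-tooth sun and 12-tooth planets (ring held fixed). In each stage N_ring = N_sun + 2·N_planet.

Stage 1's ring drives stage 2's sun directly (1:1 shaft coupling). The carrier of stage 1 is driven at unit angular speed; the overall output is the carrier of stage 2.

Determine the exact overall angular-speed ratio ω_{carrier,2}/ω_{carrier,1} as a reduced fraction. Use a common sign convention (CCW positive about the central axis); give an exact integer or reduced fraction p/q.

Stage 1: N_ring = 32 + 2·14 = 60
Stage 1: 32(ω_s−ω_c) = −60(ω_r−ω_c),  ω_s=0, ω_c=1
Stage 1: ω_r = 1 − (32/60)(0−1) = 23/15
  ⇒ ω_r¹/ω_c¹ = 23/15
Stage 2: N_ring = 36 + 2·12 = 60
Stage 2: 36(ω_s−ω_c) = −60(ω_r−ω_c),  ω_r=0, ω_s=1
Stage 2: 36(1−ω_c) = −60(0−ω_c)  ⇒  96ω_c = 36  ⇒  ω_c = 3/8
  ⇒ ω_c²/ω_s² = 3/8
Coupling ω_s² = ω_r¹ ⇒ overall = 23/15 × 3/8 = 23/40

23/40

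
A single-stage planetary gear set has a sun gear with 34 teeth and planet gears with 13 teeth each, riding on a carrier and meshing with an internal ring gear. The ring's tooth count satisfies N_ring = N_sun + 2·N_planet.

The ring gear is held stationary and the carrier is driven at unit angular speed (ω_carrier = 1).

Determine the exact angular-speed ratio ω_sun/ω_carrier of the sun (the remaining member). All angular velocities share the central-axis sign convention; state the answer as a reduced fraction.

N_ring = 34 + 2·13 = 60
34(ω_s−ω_c) = −60(ω_r−ω_c),  ω_r=0, ω_c=1
ω_s = 1 − (60/34)(0−1) = 47/17
ω_s/ω_c = 47/17

47/17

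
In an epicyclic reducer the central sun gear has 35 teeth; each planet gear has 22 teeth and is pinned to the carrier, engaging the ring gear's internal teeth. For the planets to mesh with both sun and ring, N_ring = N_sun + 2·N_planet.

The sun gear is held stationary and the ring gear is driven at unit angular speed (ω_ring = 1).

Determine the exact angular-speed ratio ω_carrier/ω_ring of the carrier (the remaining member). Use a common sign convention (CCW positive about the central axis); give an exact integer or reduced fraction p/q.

N_ring = 35 + 2·22 = 79
35(ω_s−ω_c) = −79(ω_r−ω_c),  ω_s=0, ω_r=1
35(0−ω_c) = −79(1−ω_c)  ⇒  114ω_c = 79  ⇒  ω_c = 79/114
ω_c/ω_r = 79/114

79/114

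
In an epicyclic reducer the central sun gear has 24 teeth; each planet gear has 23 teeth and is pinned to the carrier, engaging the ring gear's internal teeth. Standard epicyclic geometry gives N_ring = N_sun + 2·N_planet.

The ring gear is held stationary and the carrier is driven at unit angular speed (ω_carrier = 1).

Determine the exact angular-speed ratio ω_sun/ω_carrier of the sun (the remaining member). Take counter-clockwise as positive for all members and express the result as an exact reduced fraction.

47/12

N_ring = 24 + 2·23 = 70
24(ω_s−ω_c) = −70(ω_r−ω_c),  ω_r=0, ω_c=1
ω_s = 1 − (70/24)(0−1) = 47/12
ω_s/ω_c = 47/12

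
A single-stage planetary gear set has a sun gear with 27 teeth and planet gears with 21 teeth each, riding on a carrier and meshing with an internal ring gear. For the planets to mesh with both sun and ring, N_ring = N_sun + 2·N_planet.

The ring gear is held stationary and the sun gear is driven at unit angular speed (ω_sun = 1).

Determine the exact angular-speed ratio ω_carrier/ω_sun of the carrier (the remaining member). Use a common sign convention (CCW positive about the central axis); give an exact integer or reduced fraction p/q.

9/32

N_ring = 27 + 2·21 = 69
27(ω_s−ω_c) = −69(ω_r−ω_c),  ω_r=0, ω_s=1
27(1−ω_c) = −69(0−ω_c)  ⇒  96ω_c = 27  ⇒  ω_c = 9/32
ω_c/ω_s = 9/32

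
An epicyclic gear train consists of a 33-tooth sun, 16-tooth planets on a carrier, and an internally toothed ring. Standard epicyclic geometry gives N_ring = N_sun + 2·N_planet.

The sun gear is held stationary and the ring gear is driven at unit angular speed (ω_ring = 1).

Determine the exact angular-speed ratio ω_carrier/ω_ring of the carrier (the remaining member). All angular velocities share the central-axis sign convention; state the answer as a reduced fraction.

N_ring = 33 + 2·16 = 65
33(ω_s−ω_c) = −65(ω_r−ω_c),  ω_s=0, ω_r=1
33(0−ω_c) = −65(1−ω_c)  ⇒  98ω_c = 65  ⇒  ω_c = 65/98
ω_c/ω_r = 65/98

65/98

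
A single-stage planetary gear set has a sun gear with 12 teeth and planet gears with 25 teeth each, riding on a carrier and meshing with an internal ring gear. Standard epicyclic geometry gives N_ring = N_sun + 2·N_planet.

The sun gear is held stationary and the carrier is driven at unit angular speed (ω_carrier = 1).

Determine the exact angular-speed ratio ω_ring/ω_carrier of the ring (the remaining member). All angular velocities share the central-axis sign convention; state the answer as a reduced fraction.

N_ring = 12 + 2·25 = 62
12(ω_s−ω_c) = −62(ω_r−ω_c),  ω_s=0, ω_c=1
ω_r = 1 − (12/62)(0−1) = 37/31
ω_r/ω_c = 37/31

37/31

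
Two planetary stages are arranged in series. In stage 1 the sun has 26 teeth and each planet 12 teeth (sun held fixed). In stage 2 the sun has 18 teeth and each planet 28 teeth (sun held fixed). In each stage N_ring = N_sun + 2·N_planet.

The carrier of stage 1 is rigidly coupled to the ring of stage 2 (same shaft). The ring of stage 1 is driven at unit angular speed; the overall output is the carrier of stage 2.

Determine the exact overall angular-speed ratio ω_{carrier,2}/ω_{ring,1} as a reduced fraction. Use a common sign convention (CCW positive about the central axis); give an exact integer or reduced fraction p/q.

925/1748

Stage 1: N_ring = 26 + 2·12 = 50
Stage 1: 26(ω_s−ω_c) = −50(ω_r−ω_c),  ω_s=0, ω_r=1
Stage 1: 26(0−ω_c) = −50(1−ω_c)  ⇒  76ω_c = 50  ⇒  ω_c = 25/38
  ⇒ ω_c¹/ω_r¹ = 25/38
Stage 2: N_ring = 18 + 2·28 = 74
Stage 2: 18(ω_s−ω_c) = −74(ω_r−ω_c),  ω_s=0, ω_r=1
Stage 2: 18(0−ω_c) = −74(1−ω_c)  ⇒  92ω_c = 74  ⇒  ω_c = 37/46
  ⇒ ω_c²/ω_r² = 37/46
Coupling ω_r² = ω_c¹ ⇒ overall = 25/38 × 37/46 = 925/1748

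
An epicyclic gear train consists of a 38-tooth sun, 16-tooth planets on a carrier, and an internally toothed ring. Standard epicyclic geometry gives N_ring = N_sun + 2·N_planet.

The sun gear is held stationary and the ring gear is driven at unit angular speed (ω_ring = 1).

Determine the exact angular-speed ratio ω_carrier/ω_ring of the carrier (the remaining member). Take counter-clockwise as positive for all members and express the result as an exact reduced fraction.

N_ring = 38 + 2·16 = 70
38(ω_s−ω_c) = −70(ω_r−ω_c),  ω_s=0, ω_r=1
38(0−ω_c) = −70(1−ω_c)  ⇒  108ω_c = 70  ⇒  ω_c = 35/54
ω_c/ω_r = 35/54

35/54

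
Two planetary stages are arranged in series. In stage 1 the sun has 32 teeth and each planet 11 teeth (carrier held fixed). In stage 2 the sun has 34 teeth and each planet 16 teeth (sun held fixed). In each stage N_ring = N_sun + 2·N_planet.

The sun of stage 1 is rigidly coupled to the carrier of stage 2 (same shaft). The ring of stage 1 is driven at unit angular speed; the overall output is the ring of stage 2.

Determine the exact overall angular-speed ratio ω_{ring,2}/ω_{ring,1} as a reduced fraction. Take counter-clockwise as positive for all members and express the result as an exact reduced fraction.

-225/88

Stage 1: N_ring = 32 + 2·11 = 54
Stage 1: 32(ω_s−ω_c) = −54(ω_r−ω_c),  ω_c=0, ω_r=1
Stage 1: ω_s = 0 − (54/32)(1−0) = -27/16
  ⇒ ω_s¹/ω_r¹ = -27/16
Stage 2: N_ring = 34 + 2·16 = 66
Stage 2: 34(ω_s−ω_c) = −66(ω_r−ω_c),  ω_s=0, ω_c=1
Stage 2: ω_r = 1 − (34/66)(0−1) = 50/33
  ⇒ ω_r²/ω_c² = 50/33
Coupling ω_c² = ω_s¹ ⇒ overall = -27/16 × 50/33 = -225/88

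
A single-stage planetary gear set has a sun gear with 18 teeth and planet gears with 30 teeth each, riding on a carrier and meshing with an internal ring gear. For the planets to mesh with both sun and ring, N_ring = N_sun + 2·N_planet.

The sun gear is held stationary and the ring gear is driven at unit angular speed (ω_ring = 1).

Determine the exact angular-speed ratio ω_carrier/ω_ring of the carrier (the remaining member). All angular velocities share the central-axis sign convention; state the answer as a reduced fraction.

N_ring = 18 + 2·30 = 78
18(ω_s−ω_c) = −78(ω_r−ω_c),  ω_s=0, ω_r=1
18(0−ω_c) = −78(1−ω_c)  ⇒  96ω_c = 78  ⇒  ω_c = 13/16
ω_c/ω_r = 13/16

13/16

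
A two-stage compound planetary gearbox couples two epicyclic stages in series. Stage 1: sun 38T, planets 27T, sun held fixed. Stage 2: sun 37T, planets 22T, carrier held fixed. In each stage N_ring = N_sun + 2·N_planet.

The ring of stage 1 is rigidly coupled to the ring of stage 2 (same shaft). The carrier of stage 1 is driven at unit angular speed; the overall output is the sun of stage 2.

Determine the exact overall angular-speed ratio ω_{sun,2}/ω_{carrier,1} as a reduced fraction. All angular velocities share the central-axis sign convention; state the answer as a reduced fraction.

-5265/1702

Stage 1: N_ring = 38 + 2·27 = 92
Stage 1: 38(ω_s−ω_c) = −92(ω_r−ω_c),  ω_s=0, ω_c=1
Stage 1: ω_r = 1 − (38/92)(0−1) = 65/46
  ⇒ ω_r¹/ω_c¹ = 65/46
Stage 2: N_ring = 37 + 2·22 = 81
Stage 2: 37(ω_s−ω_c) = −81(ω_r−ω_c),  ω_c=0, ω_r=1
Stage 2: ω_s = 0 − (81/37)(1−0) = -81/37
  ⇒ ω_s²/ω_r² = -81/37
Coupling ω_r² = ω_r¹ ⇒ overall = 65/46 × -81/37 = -5265/1702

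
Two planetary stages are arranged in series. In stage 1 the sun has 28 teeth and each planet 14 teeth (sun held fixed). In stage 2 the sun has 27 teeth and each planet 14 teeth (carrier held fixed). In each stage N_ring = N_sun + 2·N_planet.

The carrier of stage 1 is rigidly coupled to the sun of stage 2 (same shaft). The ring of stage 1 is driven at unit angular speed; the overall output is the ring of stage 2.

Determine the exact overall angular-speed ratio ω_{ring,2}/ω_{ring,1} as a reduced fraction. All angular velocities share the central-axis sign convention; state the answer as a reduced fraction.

-18/55

Stage 1: N_ring = 28 + 2·14 = 56
Stage 1: 28(ω_s−ω_c) = −56(ω_r−ω_c),  ω_s=0, ω_r=1
Stage 1: 28(0−ω_c) = −56(1−ω_c)  ⇒  84ω_c = 56  ⇒  ω_c = 2/3
  ⇒ ω_c¹/ω_r¹ = 2/3
Stage 2: N_ring = 27 + 2·14 = 55
Stage 2: 27(ω_s−ω_c) = −55(ω_r−ω_c),  ω_c=0, ω_s=1
Stage 2: ω_r = 0 − (27/55)(1−0) = -27/55
  ⇒ ω_r²/ω_s² = -27/55
Coupling ω_s² = ω_c¹ ⇒ overall = 2/3 × -27/55 = -18/55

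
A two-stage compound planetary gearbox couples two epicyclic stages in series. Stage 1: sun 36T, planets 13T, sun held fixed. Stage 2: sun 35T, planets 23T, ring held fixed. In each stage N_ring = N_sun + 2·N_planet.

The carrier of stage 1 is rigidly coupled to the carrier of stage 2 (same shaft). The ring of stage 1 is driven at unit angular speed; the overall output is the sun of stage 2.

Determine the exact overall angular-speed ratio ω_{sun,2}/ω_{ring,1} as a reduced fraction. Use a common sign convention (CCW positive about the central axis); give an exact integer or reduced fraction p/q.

3596/1715

Stage 1: N_ring = 36 + 2·13 = 62
Stage 1: 36(ω_s−ω_c) = −62(ω_r−ω_c),  ω_s=0, ω_r=1
Stage 1: 36(0−ω_c) = −62(1−ω_c)  ⇒  98ω_c = 62  ⇒  ω_c = 31/49
  ⇒ ω_c¹/ω_r¹ = 31/49
Stage 2: N_ring = 35 + 2·23 = 81
Stage 2: 35(ω_s−ω_c) = −81(ω_r−ω_c),  ω_r=0, ω_c=1
Stage 2: ω_s = 1 − (81/35)(0−1) = 116/35
  ⇒ ω_s²/ω_c² = 116/35
Coupling ω_c² = ω_c¹ ⇒ overall = 31/49 × 116/35 = 3596/1715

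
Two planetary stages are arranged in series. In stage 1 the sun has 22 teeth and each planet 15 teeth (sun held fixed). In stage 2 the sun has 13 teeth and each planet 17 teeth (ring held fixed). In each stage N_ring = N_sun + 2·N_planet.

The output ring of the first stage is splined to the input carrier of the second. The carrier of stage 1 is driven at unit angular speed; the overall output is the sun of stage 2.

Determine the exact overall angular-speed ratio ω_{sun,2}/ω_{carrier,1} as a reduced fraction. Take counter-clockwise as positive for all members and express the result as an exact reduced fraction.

1110/169

Stage 1: N_ring = 22 + 2·15 = 52
Stage 1: 22(ω_s−ω_c) = −52(ω_r−ω_c),  ω_s=0, ω_c=1
Stage 1: ω_r = 1 − (22/52)(0−1) = 37/26
  ⇒ ω_r¹/ω_c¹ = 37/26
Stage 2: N_ring = 13 + 2·17 = 47
Stage 2: 13(ω_s−ω_c) = −47(ω_r−ω_c),  ω_r=0, ω_c=1
Stage 2: ω_s = 1 − (47/13)(0−1) = 60/13
  ⇒ ω_s²/ω_c² = 60/13
Coupling ω_c² = ω_r¹ ⇒ overall = 37/26 × 60/13 = 1110/169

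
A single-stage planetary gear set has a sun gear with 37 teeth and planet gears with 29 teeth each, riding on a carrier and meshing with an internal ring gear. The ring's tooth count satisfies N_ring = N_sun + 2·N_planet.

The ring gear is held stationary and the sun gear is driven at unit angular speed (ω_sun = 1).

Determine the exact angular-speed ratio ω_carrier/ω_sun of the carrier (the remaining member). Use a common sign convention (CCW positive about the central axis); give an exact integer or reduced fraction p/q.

37/132

N_ring = 37 + 2·29 = 95
37(ω_s−ω_c) = −95(ω_r−ω_c),  ω_r=0, ω_s=1
37(1−ω_c) = −95(0−ω_c)  ⇒  132ω_c = 37  ⇒  ω_c = 37/132
ω_c/ω_s = 37/132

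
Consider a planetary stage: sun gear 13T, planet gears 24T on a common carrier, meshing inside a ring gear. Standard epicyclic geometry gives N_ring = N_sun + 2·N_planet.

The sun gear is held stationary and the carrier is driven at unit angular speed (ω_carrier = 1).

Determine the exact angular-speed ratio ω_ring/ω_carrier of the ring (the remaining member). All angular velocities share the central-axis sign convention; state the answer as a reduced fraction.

N_ring = 13 + 2·24 = 61
13(ω_s−ω_c) = −61(ω_r−ω_c),  ω_s=0, ω_c=1
ω_r = 1 − (13/61)(0−1) = 74/61
ω_r/ω_c = 74/61

74/61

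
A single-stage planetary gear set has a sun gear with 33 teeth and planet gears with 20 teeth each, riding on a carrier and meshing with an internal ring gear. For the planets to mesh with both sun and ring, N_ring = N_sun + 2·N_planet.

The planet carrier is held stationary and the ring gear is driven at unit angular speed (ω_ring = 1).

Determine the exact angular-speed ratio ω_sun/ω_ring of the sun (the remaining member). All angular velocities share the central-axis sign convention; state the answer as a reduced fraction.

-73/33

N_ring = 33 + 2·20 = 73
33(ω_s−ω_c) = −73(ω_r−ω_c),  ω_c=0, ω_r=1
ω_s = 0 − (73/33)(1−0) = -73/33
ω_s/ω_r = -73/33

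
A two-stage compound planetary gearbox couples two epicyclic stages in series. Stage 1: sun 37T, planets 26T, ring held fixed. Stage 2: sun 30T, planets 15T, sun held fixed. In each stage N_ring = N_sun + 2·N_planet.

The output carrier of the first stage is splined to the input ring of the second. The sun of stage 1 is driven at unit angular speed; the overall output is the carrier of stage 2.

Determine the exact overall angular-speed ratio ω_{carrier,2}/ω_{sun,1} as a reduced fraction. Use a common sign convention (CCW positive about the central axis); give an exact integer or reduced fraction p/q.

37/189

Stage 1: N_ring = 37 + 2·26 = 89
Stage 1: 37(ω_s−ω_c) = −89(ω_r−ω_c),  ω_r=0, ω_s=1
Stage 1: 37(1−ω_c) = −89(0−ω_c)  ⇒  126ω_c = 37  ⇒  ω_c = 37/126
  ⇒ ω_c¹/ω_s¹ = 37/126
Stage 2: N_ring = 30 + 2·15 = 60
Stage 2: 30(ω_s−ω_c) = −60(ω_r−ω_c),  ω_s=0, ω_r=1
Stage 2: 30(0−ω_c) = −60(1−ω_c)  ⇒  90ω_c = 60  ⇒  ω_c = 2/3
  ⇒ ω_c²/ω_r² = 2/3
Coupling ω_r² = ω_c¹ ⇒ overall = 37/126 × 2/3 = 37/189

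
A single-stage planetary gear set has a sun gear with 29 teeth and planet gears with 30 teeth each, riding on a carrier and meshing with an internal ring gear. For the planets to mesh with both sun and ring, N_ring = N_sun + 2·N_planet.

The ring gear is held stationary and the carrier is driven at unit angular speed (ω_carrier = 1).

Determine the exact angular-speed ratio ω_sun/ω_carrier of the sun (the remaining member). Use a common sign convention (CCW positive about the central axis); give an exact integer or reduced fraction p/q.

N_ring = 29 + 2·30 = 89
29(ω_s−ω_c) = −89(ω_r−ω_c),  ω_r=0, ω_c=1
ω_s = 1 − (89/29)(0−1) = 118/29
ω_s/ω_c = 118/29

118/29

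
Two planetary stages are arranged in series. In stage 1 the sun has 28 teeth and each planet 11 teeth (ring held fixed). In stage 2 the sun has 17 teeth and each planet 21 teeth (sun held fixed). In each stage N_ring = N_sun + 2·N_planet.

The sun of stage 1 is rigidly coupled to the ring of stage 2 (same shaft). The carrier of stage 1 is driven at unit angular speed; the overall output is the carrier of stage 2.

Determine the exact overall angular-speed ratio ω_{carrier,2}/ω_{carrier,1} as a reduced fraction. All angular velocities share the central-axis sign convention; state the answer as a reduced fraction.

Stage 1: N_ring = 28 + 2·11 = 50
Stage 1: 28(ω_s−ω_c) = −50(ω_r−ω_c),  ω_r=0, ω_c=1
Stage 1: ω_s = 1 − (50/28)(0−1) = 39/14
  ⇒ ω_s¹/ω_c¹ = 39/14
Stage 2: N_ring = 17 + 2·21 = 59
Stage 2: 17(ω_s−ω_c) = −59(ω_r−ω_c),  ω_s=0, ω_r=1
Stage 2: 17(0−ω_c) = −59(1−ω_c)  ⇒  76ω_c = 59  ⇒  ω_c = 59/76
  ⇒ ω_c²/ω_r² = 59/76
Coupling ω_r² = ω_s¹ ⇒ overall = 39/14 × 59/76 = 2301/1064

2301/1064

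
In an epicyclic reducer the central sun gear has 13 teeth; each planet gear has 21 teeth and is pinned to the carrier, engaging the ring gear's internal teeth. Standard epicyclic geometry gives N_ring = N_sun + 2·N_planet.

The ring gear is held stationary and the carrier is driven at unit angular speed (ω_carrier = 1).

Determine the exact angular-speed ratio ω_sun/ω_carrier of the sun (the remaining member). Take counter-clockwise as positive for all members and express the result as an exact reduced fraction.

N_ring = 13 + 2·21 = 55
13(ω_s−ω_c) = −55(ω_r−ω_c),  ω_r=0, ω_c=1
ω_s = 1 − (55/13)(0−1) = 68/13
ω_s/ω_c = 68/13

68/13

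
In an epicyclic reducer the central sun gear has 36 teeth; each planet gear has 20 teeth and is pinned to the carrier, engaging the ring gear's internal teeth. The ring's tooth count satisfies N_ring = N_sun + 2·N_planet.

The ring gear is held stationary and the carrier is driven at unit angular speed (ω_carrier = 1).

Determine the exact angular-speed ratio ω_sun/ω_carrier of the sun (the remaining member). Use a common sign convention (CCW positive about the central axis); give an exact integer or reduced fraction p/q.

N_ring = 36 + 2·20 = 76
36(ω_s−ω_c) = −76(ω_r−ω_c),  ω_r=0, ω_c=1
ω_s = 1 − (76/36)(0−1) = 28/9
ω_s/ω_c = 28/9

28/9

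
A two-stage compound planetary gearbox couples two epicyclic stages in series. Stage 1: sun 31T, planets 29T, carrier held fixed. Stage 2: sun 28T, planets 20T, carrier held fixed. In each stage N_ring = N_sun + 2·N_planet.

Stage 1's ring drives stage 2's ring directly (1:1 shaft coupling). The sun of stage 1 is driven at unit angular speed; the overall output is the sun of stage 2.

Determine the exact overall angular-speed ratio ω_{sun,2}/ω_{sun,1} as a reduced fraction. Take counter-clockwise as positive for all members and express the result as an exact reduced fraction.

527/623

Stage 1: N_ring = 31 + 2·29 = 89
Stage 1: 31(ω_s−ω_c) = −89(ω_r−ω_c),  ω_c=0, ω_s=1
Stage 1: ω_r = 0 − (31/89)(1−0) = -31/89
  ⇒ ω_r¹/ω_s¹ = -31/89
Stage 2: N_ring = 28 + 2·20 = 68
Stage 2: 28(ω_s−ω_c) = −68(ω_r−ω_c),  ω_c=0, ω_r=1
Stage 2: ω_s = 0 − (68/28)(1−0) = -17/7
  ⇒ ω_s²/ω_r² = -17/7
Coupling ω_r² = ω_r¹ ⇒ overall = -31/89 × -17/7 = 527/623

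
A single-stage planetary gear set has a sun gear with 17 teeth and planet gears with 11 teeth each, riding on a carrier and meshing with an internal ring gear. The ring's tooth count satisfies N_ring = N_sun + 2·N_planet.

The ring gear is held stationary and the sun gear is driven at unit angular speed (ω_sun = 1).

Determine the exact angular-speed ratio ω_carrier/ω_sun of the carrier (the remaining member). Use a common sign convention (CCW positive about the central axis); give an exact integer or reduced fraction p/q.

N_ring = 17 + 2·11 = 39
17(ω_s−ω_c) = −39(ω_r−ω_c),  ω_r=0, ω_s=1
17(1−ω_c) = −39(0−ω_c)  ⇒  56ω_c = 17  ⇒  ω_c = 17/56
ω_c/ω_s = 17/56

17/56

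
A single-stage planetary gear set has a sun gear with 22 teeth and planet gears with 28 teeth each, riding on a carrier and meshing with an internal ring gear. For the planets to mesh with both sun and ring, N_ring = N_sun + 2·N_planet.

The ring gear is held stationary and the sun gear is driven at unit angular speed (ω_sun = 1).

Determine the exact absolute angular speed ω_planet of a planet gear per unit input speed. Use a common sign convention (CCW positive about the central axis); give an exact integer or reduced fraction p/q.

-11/28

N_ring = 22 + 2·28 = 78
22(ω_s−ω_c) = −78(ω_r−ω_c),  ω_r=0, ω_s=1
22(1−ω_c) = −78(0−ω_c)  ⇒  100ω_c = 22  ⇒  ω_c = 11/50
sun–planet: 22·(1−11/50) = −28·(ω_p−ω_c)  ⇒  ω_p−ω_c = −(22/28)·(39/50) = -429/700
ω_p = 11/50 − 429/700 = -11/28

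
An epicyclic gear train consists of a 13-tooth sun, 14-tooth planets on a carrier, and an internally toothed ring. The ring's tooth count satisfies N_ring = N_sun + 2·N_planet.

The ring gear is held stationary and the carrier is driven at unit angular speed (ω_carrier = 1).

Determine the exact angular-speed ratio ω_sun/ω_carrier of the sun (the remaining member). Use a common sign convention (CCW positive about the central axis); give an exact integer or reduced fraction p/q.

54/13

N_ring = 13 + 2·14 = 41
13(ω_s−ω_c) = −41(ω_r−ω_c),  ω_r=0, ω_c=1
ω_s = 1 − (41/13)(0−1) = 54/13
ω_s/ω_c = 54/13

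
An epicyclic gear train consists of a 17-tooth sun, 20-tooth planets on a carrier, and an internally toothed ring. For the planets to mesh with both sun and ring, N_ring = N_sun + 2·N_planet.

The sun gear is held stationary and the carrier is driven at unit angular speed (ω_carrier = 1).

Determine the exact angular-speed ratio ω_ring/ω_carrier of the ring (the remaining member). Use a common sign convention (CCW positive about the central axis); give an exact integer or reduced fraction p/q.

N_ring = 17 + 2·20 = 57
17(ω_s−ω_c) = −57(ω_r−ω_c),  ω_s=0, ω_c=1
ω_r = 1 − (17/57)(0−1) = 74/57
ω_r/ω_c = 74/57

74/57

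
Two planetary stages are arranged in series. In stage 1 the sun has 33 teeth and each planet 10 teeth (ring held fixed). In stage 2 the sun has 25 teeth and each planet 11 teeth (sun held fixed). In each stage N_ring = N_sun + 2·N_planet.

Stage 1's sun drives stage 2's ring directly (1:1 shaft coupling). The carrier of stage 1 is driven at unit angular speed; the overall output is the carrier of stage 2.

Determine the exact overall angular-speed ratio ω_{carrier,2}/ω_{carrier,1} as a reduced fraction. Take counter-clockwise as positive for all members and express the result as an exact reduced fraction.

Stage 1: N_ring = 33 + 2·10 = 53
Stage 1: 33(ω_s−ω_c) = −53(ω_r−ω_c),  ω_r=0, ω_c=1
Stage 1: ω_s = 1 − (53/33)(0−1) = 86/33
  ⇒ ω_s¹/ω_c¹ = 86/33
Stage 2: N_ring = 25 + 2·11 = 47
Stage 2: 25(ω_s−ω_c) = −47(ω_r−ω_c),  ω_s=0, ω_r=1
Stage 2: 25(0−ω_c) = −47(1−ω_c)  ⇒  72ω_c = 47  ⇒  ω_c = 47/72
  ⇒ ω_c²/ω_r² = 47/72
Coupling ω_r² = ω_s¹ ⇒ overall = 86/33 × 47/72 = 2021/1188

2021/1188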